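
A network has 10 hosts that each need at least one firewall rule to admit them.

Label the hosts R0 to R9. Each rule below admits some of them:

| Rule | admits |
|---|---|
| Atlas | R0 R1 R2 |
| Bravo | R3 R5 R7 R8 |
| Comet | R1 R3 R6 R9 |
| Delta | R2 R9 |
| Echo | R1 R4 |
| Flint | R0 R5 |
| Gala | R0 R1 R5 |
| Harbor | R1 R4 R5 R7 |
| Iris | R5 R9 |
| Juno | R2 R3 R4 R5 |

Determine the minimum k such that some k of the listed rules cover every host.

Take {Bravo, Comet, Flint, Juno}. Their union is {R0, R1, R2, R3, R4, R5, R6, R7, R8, R9}, which is all 10 hosts.
No 3 of the 10 rules cover everything (all 120 combinations miss at least one host), so 4 is optimal.

4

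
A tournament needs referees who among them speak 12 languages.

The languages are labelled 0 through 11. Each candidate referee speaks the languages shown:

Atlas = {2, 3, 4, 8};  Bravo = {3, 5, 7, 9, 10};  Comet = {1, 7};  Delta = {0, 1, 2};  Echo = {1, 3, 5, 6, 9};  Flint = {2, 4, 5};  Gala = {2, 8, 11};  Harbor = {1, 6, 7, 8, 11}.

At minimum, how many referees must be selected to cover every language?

4

Atlas and Bravo and Delta and Harbor together: Atlas ∪ Bravo ∪ Delta ∪ Harbor = {0, 1, 2, 3, 4, 5, 6, 7, 8, 9, 10, 11} — every language is covered.
No 3 of the 8 referees cover everything (all 56 combinations miss at least one language), so 4 is optimal.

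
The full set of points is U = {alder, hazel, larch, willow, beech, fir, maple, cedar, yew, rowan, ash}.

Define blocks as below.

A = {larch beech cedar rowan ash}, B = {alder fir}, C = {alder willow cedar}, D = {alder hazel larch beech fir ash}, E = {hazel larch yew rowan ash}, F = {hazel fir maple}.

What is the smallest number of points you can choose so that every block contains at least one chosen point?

3

H = {fir, cedar, rowan} meets every block (each contains at least one member of H), and |H| = 3.
No choice of 2 points meets every block, so 3 is the minimum.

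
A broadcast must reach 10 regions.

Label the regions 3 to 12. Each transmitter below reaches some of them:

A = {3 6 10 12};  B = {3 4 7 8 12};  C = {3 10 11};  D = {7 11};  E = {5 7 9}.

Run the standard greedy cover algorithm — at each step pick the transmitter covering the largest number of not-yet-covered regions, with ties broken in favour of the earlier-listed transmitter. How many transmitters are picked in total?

4

Greedy: pick B (covers 5 new) → pick A (covers 2 new) → pick E (covers 2 new) → pick C (covers 1 new). Total picks: 4.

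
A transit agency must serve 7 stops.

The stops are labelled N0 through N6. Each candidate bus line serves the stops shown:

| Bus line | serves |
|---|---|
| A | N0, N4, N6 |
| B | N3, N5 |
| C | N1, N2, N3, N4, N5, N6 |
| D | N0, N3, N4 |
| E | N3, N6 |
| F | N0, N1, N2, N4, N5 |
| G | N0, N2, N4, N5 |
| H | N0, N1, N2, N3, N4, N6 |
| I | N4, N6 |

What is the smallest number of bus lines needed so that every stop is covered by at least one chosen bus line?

2

Take {C, D}. Their union is {N0, N1, N2, N3, N4, N5, N6}, which is all 7 stops.
No single bus line has all 7 stops (the largest, C, has 6), so 2 is optimal.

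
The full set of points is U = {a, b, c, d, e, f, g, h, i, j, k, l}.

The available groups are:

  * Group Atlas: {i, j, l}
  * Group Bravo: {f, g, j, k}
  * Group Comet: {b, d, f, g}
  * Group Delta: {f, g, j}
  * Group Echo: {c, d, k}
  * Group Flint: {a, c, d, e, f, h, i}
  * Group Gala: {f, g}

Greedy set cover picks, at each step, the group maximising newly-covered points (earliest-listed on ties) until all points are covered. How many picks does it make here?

Greedy: pick Flint (covers 7 new) → pick Bravo (covers 3 new) → pick Atlas (covers 1 new) → pick Comet (covers 1 new). Total picks: 4.

4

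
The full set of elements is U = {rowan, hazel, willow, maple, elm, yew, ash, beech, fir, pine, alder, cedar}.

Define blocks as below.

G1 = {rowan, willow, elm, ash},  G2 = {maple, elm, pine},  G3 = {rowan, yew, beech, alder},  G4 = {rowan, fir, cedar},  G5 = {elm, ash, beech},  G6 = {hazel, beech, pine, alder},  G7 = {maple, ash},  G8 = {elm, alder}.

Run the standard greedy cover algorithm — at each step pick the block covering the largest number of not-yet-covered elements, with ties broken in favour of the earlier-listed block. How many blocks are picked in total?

5

Greedy: pick G1 (covers 4 new) → pick G6 (covers 4 new) → pick G4 (covers 2 new) → pick G2 (covers 1 new) → pick G3 (covers 1 new). Total picks: 5.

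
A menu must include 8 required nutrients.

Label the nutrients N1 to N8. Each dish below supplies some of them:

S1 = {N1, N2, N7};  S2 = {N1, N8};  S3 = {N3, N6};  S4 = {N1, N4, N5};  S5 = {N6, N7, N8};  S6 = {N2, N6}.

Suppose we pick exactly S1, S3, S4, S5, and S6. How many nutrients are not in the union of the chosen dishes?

Union of S1, S3, S4, S5, S6 = {N1, N2, N3, N4, N5, N6, N7, N8} — that's every nutrient, so 0 are uncovered.

0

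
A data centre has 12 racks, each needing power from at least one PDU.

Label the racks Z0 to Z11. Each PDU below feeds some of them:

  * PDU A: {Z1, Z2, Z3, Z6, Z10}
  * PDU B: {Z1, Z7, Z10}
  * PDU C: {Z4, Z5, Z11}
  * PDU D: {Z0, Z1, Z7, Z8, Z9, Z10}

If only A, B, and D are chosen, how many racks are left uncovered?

3

Union of A, B, D = {Z0, Z1, Z2, Z3, Z6, Z7, Z8, Z9, Z10}.
Not covered: Z4, Z5, Z11 — 3 racks.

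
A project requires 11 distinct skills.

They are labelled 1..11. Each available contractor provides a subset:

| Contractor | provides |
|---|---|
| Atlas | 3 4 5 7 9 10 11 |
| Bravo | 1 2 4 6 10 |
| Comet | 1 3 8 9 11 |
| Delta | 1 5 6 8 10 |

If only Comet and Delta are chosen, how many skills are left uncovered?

3

Union of Comet, Delta = {1, 3, 5, 6, 8, 9, 10, 11}.
Not covered: 2, 4, 7 — 3 skills.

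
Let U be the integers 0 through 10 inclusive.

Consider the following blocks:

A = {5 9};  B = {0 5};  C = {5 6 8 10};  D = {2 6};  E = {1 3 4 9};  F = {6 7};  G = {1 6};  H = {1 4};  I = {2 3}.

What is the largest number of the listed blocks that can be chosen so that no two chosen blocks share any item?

A, F, H, I are pairwise disjoint (A={5,9}; F={6,7}; H={1,4}; I={2,3}).
Every remaining block overlaps one of these, and no 5 of the listed blocks are pairwise disjoint, so 4 is the maximum.

4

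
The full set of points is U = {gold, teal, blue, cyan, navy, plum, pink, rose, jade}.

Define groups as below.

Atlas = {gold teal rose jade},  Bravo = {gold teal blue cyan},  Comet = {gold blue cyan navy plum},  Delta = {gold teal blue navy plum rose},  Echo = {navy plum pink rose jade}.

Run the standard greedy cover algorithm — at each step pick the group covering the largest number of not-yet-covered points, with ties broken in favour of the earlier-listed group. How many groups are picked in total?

3

Greedy: pick Delta (covers 6 new) → pick Echo (covers 2 new) → pick Bravo (covers 1 new). Total picks: 3.
(The true minimum cover uses only 2 groups, so greedy is not optimal here.)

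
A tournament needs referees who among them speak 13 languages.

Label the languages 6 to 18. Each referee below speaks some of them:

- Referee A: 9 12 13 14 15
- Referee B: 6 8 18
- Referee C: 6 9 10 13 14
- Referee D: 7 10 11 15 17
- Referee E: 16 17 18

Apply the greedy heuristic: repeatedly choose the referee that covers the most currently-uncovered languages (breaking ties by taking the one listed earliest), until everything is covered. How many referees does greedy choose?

Greedy: pick A (covers 5 new) → pick D (covers 4 new) → pick B (covers 3 new) → pick E (covers 1 new). Total picks: 4.

4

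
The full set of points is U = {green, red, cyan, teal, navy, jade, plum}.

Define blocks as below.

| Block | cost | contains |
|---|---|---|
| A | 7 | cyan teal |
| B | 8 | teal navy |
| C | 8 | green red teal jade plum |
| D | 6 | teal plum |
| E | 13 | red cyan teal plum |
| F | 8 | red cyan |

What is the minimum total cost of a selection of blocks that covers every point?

A, B, C together cover every point (A ∪ B ∪ C = {green, red, cyan, teal, navy, jade, plum}); total cost 7 + 8 + 8 = 23.
No covering selection has total cost below 23.

23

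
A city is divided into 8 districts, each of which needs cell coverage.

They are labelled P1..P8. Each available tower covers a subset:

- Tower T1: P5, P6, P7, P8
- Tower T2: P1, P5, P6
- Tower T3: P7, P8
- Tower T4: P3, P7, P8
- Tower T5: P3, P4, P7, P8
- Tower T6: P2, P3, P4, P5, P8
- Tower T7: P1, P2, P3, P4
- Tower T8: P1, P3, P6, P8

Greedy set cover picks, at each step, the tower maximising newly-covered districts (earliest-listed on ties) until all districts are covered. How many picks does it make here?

3

Greedy: pick T6 (covers 5 new) → pick T1 (covers 2 new) → pick T2 (covers 1 new). Total picks: 3.
(The true minimum cover uses only 2 towers, so greedy is not optimal here.)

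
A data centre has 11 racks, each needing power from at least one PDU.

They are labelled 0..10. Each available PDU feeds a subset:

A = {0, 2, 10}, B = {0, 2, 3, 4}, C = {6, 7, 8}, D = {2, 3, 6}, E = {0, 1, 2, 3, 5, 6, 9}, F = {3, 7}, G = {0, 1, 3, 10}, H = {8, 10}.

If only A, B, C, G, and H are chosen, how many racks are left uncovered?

Union of A, B, C, G, H = {0, 1, 2, 3, 4, 6, 7, 8, 10}.
Not covered: 5, 9 — 2 racks.

2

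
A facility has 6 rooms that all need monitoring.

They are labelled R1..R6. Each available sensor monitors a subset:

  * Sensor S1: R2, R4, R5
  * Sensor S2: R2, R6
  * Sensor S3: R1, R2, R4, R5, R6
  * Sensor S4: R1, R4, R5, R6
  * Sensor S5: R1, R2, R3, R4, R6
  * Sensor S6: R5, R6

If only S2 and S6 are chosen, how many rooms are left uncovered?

3

Union of S2, S6 = {R2, R5, R6}.
Not covered: R1, R3, R4 — 3 rooms.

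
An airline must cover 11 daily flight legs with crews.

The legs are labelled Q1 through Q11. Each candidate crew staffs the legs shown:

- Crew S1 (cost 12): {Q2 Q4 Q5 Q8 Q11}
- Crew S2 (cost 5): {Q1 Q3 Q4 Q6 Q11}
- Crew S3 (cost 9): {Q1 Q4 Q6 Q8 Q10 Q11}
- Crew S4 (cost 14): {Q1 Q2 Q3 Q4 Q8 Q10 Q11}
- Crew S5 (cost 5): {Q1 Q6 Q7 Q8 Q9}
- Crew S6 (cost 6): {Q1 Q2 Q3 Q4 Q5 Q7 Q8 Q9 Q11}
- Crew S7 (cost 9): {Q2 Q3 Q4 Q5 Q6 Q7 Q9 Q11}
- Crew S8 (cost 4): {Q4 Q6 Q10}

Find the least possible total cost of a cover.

S6, S8 together cover every leg (S6 ∪ S8 = {Q1, Q2, Q3, Q4, Q5, Q6, Q7, Q8, Q9, Q10, Q11}); total cost 6 + 4 = 10.
No covering selection has total cost below 10.

10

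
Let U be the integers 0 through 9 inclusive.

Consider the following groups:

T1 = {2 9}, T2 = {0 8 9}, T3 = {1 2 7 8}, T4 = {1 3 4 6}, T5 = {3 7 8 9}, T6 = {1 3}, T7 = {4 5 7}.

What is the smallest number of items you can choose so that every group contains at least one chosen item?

Take H = {1, 4, 9}. Each listed group contains at least one of these, so H is a hitting set of size 3.
The groups T1, T6, T7 are pairwise disjoint, so any hitting set needs a separate item for each — at least 3. Hence 3 is optimal.

3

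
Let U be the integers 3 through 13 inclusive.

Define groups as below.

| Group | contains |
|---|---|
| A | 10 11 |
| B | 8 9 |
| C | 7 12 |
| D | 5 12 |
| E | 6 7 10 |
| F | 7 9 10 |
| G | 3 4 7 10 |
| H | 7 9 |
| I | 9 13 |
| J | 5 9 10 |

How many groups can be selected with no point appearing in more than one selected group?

A, D, H are pairwise disjoint (A={10,11}; D={5,12}; H={7,9}).
Every remaining group overlaps one of these, and no 4 of the listed groups are pairwise disjoint, so 3 is the maximum.

3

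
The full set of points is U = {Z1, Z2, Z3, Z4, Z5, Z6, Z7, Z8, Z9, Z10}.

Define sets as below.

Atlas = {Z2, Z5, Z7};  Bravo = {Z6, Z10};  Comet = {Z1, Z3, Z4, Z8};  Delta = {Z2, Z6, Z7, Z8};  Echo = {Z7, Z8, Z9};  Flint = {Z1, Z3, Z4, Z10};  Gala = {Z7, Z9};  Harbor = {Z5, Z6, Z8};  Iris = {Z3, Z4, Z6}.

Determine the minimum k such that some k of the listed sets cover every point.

Atlas, Bravo, Echo, and Flint cover everything between them: the union {Z1, Z2, Z3, Z4, Z5, Z6, Z7, Z8, Z9, Z10} is all of U.
No 3 of the 9 sets cover everything (all 84 combinations miss at least one point), so 4 is optimal.

4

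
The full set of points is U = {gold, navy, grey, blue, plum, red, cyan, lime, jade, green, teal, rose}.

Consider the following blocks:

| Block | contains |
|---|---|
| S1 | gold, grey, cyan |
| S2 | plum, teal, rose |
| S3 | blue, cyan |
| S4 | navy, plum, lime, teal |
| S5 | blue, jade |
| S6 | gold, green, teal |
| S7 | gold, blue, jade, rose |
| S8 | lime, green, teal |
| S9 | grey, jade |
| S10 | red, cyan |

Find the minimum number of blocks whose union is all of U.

5

S1 and S4 and S7 and S8 and S10 together: S1 ∪ S4 ∪ S7 ∪ S8 ∪ S10 = {gold, navy, grey, blue, plum, red, cyan, lime, jade, green, teal, rose} — every point is covered.
No 4 of the 10 blocks cover everything (all 210 combinations miss at least one point), so 5 is optimal.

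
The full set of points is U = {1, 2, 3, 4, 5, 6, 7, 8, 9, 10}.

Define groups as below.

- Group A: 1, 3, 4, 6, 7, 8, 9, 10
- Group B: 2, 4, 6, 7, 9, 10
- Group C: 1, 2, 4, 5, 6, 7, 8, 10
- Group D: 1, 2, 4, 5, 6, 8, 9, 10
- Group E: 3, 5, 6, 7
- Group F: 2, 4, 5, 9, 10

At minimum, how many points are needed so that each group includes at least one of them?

2

H = {2, 6} meets every group (each contains at least one member of H), and |H| = 2.
No single point lies in every group, so at least 2 are needed and 2 is optimal.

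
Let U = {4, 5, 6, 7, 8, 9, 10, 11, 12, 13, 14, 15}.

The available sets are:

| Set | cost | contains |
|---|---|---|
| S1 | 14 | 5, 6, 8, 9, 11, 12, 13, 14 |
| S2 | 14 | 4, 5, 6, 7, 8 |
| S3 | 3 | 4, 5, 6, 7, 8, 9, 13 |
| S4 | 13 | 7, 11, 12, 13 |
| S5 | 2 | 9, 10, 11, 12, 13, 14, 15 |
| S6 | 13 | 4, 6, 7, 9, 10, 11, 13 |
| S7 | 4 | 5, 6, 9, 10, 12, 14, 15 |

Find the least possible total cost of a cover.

S3, S5 together cover every item (S3 ∪ S5 = {4, 5, 6, 7, 8, 9, 10, 11, 12, 13, 14, 15}); total cost 3 + 2 = 5.
No covering selection has total cost below 5.

5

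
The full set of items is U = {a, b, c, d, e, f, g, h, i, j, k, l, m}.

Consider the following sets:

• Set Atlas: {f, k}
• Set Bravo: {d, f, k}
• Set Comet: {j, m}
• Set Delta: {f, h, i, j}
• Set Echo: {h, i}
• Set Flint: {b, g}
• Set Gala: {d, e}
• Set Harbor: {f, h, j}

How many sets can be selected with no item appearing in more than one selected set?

Atlas, Comet, Echo, Flint, Gala are pairwise disjoint (Atlas={f,k}; Comet={j,m}; Echo={h,i}; Flint={b,g}; Gala={d,e}).
Every remaining set overlaps one of these, and no 6 of the listed sets are pairwise disjoint, so 5 is the maximum.

5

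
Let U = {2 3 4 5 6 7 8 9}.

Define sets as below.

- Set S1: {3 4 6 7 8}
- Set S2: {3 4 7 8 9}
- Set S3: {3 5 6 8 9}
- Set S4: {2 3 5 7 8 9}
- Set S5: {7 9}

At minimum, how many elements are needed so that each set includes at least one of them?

2

The 2 elements {7, 9} hit every set.
No single element lies in every set, so at least 2 are needed and 2 is optimal.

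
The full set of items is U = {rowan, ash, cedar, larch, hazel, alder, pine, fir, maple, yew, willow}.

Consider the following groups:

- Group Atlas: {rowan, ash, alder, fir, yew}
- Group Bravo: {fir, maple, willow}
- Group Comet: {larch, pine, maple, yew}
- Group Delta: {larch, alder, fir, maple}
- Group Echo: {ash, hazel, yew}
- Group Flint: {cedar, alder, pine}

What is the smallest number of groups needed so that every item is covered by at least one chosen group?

Take {Atlas, Bravo, Comet, Echo, Flint}. Their union is {rowan, ash, cedar, larch, hazel, alder, pine, fir, maple, yew, willow}, which is all 11 items.
No 4 of the 6 groups cover everything (all 15 combinations miss at least one item), so 5 is optimal.

5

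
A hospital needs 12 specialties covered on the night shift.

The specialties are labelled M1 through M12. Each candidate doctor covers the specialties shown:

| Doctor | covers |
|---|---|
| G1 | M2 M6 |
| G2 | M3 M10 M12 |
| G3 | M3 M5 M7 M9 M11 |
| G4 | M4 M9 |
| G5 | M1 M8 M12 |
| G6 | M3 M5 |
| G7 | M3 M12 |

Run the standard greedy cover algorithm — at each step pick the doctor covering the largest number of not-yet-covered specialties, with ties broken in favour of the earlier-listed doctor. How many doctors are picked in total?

Greedy: pick G3 (covers 5 new) → pick G5 (covers 3 new) → pick G1 (covers 2 new) → pick G2 (covers 1 new) → pick G4 (covers 1 new). Total picks: 5.

5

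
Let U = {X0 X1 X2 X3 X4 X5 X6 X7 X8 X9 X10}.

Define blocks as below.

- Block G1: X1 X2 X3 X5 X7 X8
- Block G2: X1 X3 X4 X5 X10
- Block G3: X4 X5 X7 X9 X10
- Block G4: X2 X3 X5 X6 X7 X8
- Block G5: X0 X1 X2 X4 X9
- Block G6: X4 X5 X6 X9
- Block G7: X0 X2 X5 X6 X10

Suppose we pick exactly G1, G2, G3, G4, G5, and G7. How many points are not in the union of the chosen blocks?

0

Union of G1, G2, G3, G4, G5, G7 = {X0, X1, X2, X3, X4, X5, X6, X7, X8, X9, X10} — that's every point, so 0 are uncovered.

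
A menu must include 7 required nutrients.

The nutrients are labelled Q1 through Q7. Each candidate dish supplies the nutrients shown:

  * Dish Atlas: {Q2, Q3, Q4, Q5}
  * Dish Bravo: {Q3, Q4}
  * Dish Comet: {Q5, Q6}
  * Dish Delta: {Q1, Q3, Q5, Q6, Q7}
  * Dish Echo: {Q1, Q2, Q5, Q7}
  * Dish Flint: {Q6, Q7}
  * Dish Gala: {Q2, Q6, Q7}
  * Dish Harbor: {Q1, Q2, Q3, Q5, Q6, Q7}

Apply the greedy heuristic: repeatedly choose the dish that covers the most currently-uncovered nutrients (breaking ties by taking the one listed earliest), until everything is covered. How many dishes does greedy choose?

Greedy: pick Harbor (covers 6 new) → pick Atlas (covers 1 new). Total picks: 2.

2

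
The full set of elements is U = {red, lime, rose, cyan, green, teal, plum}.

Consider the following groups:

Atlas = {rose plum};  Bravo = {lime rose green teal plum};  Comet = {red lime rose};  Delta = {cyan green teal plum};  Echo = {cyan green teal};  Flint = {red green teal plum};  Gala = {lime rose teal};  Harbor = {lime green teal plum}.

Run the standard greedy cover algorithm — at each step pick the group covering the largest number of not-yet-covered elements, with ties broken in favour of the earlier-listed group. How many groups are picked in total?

3

Greedy: pick Bravo (covers 5 new) → pick Comet (covers 1 new) → pick Delta (covers 1 new). Total picks: 3.
(The true minimum cover uses only 2 groups, so greedy is not optimal here.)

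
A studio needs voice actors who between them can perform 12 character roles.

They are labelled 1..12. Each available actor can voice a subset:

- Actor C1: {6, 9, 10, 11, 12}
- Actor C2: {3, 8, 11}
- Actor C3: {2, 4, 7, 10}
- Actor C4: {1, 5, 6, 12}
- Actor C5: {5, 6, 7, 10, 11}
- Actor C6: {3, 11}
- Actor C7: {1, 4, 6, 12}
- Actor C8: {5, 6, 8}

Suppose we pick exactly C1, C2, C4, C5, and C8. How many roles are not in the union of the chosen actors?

Union of C1, C2, C4, C5, C8 = {1, 3, 5, 6, 7, 8, 9, 10, 11, 12}.
Not covered: 2, 4 — 2 roles.

2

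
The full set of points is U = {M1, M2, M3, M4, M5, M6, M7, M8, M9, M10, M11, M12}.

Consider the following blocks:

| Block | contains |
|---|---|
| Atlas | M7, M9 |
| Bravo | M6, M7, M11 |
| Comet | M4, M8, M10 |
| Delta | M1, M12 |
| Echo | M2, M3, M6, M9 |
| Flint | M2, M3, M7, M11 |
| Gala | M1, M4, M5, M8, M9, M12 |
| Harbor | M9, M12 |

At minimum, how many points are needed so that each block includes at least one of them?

4

The 4 points {M1, M8, M9, M11} hit every block.
No choice of 3 points meets every block, so 4 is the minimum.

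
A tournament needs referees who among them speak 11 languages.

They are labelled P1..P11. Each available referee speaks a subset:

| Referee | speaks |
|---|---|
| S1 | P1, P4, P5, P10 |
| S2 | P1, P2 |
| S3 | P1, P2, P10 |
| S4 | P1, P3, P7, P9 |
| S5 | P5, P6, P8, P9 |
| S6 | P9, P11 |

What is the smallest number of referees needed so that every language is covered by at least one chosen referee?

Take {S1, S2, S4, S5, S6}. Their union is {P1, P2, P3, P4, P5, P6, P7, P8, P9, P10, P11}, which is all 11 languages.
No 4 of the 6 referees cover everything (all 15 combinations miss at least one language), so 5 is optimal.

5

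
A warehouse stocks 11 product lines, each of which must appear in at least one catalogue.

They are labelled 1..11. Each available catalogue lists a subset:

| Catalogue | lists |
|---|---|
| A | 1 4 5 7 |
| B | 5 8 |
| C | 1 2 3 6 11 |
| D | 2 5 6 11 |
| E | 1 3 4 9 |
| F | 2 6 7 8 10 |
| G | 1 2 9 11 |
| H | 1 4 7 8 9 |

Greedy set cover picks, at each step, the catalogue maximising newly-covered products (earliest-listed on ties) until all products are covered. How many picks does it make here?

Greedy: pick C (covers 5 new) → pick H (covers 4 new) → pick A (covers 1 new) → pick F (covers 1 new). Total picks: 4.
(The true minimum cover uses only 3 catalogues, so greedy is not optimal here.)

4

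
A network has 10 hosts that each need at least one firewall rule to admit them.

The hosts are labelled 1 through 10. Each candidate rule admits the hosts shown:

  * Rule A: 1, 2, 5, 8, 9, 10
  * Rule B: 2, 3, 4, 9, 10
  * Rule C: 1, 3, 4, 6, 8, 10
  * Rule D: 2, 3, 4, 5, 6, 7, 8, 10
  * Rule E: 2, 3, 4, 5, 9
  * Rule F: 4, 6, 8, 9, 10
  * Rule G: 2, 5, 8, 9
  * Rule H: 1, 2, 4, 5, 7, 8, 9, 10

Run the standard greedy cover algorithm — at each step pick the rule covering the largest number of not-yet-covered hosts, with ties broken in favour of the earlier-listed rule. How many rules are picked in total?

Greedy: pick D (covers 8 new) → pick A (covers 2 new). Total picks: 2.

2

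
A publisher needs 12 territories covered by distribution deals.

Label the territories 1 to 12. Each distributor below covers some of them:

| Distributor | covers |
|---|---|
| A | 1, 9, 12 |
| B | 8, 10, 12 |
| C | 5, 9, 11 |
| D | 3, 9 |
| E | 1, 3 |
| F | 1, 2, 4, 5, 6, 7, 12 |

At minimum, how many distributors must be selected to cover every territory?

4

Take {B, C, E, F}. Their union is {1, 2, 3, 4, 5, 6, 7, 8, 9, 10, 11, 12}, which is all 12 territories.
Only F contains 2, so F is forced; the remaining 5 territories need at least 3 more distributors (each remaining distributor adds at most 2) — so at least 4 distributors are needed, and 4 is optimal.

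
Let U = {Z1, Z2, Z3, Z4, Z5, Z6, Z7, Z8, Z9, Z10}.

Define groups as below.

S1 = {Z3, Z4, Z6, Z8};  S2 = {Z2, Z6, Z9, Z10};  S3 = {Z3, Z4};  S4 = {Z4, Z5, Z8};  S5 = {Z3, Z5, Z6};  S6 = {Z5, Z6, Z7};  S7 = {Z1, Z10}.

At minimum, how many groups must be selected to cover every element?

Take {S1, S2, S6, S7}. Their union is {Z1, Z2, Z3, Z4, Z5, Z6, Z7, Z8, Z9, Z10}, which is all 10 elements.
Only S6 contains Z7, so S6 is forced; the remaining 7 elements need at least 3 more groups (each remaining group adds at most 3) — so at least 4 groups are needed, and 4 is optimal.

4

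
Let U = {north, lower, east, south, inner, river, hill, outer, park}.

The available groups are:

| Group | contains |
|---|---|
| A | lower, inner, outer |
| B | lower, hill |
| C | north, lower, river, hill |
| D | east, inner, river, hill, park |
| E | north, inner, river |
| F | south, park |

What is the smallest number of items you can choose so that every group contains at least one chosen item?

3

H = {inner, hill, park} meets every group (each contains at least one member of H), and |H| = 3.
The groups B, E, F are pairwise disjoint, so any hitting set needs a separate item for each — at least 3. Hence 3 is optimal.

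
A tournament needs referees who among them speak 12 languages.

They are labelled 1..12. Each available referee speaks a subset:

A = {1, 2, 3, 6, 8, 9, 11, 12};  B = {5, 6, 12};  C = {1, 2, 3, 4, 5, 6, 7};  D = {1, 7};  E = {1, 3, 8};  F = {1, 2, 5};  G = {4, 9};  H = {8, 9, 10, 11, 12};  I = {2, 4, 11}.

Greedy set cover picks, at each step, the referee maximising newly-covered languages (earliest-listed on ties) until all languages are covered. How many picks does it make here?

3

Greedy: pick A (covers 8 new) → pick C (covers 3 new) → pick H (covers 1 new). Total picks: 3.
(The true minimum cover uses only 2 referees, so greedy is not optimal here.)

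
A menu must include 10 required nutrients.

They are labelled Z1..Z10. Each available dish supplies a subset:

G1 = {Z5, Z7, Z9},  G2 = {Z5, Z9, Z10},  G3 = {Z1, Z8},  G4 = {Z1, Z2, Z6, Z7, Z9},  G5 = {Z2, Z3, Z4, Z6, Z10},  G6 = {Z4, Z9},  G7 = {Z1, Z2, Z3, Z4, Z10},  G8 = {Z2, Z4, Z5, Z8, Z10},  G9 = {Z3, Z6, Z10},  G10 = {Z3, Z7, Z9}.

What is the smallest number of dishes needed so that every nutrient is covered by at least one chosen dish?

3

Take {G4, G5, G8}. Their union is {Z1, Z2, Z3, Z4, Z5, Z6, Z7, Z8, Z9, Z10}, which is all 10 nutrients.
No 2 of the 10 dishes cover everything (all 45 combinations miss at least one nutrient), so 3 is optimal.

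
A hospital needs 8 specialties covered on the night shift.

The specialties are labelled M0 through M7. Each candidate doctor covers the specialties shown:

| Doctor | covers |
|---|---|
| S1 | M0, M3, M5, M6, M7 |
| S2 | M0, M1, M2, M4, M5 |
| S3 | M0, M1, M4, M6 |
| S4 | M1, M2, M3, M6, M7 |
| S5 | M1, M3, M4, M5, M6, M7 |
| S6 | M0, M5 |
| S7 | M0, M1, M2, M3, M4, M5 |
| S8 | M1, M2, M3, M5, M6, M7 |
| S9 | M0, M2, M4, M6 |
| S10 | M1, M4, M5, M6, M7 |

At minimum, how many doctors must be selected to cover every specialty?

Take {S2, S8}. Their union is {M0, M1, M2, M3, M4, M5, M6, M7}, which is all 8 specialties.
No single doctor has all 8 specialties (the largest, S5, has 6), so 2 is optimal.

2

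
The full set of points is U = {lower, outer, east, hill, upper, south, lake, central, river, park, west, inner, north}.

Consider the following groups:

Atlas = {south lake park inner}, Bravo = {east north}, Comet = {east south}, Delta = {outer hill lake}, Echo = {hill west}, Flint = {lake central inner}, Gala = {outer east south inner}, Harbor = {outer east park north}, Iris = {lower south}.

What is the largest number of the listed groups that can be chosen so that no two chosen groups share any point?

Echo, Flint, Harbor, Iris are pairwise disjoint (Echo={hill,west}; Flint={lake,central,inner}; Harbor={outer,east,park,north}; Iris={lower,south}).
Every remaining group overlaps one of these, and no 5 of the listed groups are pairwise disjoint, so 4 is the maximum.

4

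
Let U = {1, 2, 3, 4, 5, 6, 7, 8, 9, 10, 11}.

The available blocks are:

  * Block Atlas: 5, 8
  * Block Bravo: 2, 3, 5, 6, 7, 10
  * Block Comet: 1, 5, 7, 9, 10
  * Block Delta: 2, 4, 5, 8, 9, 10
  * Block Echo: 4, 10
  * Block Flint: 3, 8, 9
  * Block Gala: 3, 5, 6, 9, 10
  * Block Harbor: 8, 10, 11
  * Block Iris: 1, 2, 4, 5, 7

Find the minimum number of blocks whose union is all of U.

Gala, Harbor, and Iris cover everything between them: the union {1, 2, 3, 4, 5, 6, 7, 8, 9, 10, 11} is all of U.
Only Harbor contains 11, so Harbor is forced; the remaining 8 points need at least 2 more blocks (each remaining block adds at most 5) — so at least 3 blocks are needed, and 3 is optimal.

3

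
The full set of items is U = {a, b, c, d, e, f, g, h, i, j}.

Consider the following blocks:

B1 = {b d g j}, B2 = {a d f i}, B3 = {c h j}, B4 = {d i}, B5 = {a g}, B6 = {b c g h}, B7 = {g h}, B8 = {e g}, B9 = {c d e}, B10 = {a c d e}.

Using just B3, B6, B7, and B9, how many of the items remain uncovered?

3

Union of B3, B6, B7, B9 = {b, c, d, e, g, h, j}.
Not covered: a, f, i — 3 items.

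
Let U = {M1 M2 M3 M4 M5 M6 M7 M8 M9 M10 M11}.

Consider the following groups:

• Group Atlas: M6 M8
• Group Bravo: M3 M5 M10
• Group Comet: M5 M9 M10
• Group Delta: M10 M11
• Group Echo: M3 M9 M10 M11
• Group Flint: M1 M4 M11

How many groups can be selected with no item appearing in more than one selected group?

3

Atlas, Comet, Flint are pairwise disjoint (Atlas={M6,M8}; Comet={M5,M9,M10}; Flint={M1,M4,M11}).
Every remaining group overlaps one of these, and no 4 of the listed groups are pairwise disjoint, so 3 is the maximum.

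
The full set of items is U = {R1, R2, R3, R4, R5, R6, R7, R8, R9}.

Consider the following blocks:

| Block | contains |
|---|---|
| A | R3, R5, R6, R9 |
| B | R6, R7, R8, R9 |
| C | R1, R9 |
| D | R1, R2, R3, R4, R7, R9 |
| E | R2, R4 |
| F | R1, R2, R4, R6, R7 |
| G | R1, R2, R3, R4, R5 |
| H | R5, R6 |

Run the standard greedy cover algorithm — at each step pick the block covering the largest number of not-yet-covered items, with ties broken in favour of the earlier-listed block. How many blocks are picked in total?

Greedy: pick D (covers 6 new) → pick A (covers 2 new) → pick B (covers 1 new). Total picks: 3.
(The true minimum cover uses only 2 blocks, so greedy is not optimal here.)

3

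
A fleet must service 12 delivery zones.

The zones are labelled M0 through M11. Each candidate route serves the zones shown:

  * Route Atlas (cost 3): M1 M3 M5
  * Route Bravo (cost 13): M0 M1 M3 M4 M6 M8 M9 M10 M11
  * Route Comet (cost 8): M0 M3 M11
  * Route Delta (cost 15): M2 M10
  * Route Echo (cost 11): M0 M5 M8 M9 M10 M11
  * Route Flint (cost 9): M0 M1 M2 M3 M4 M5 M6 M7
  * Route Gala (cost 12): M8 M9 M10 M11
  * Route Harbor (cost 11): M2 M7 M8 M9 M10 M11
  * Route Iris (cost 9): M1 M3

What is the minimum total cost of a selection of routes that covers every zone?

Flint, Harbor together cover every zone (Flint ∪ Harbor = {M0, M1, M2, M3, M4, M5, M6, M7, M8, M9, M10, M11}); total cost 9 + 11 = 20.
The greedy pick Atlas, Flint, Echo costs 23; no covering selection beats 20.

20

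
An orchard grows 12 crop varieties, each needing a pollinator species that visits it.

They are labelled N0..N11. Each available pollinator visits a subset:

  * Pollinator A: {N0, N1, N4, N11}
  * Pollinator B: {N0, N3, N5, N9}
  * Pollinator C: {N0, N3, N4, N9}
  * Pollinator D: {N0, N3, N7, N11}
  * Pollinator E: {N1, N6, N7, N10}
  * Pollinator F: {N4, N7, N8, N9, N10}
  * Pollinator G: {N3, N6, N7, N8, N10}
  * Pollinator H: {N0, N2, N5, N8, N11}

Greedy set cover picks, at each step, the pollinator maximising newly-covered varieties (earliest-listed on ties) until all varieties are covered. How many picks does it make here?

Greedy: pick F (covers 5 new) → pick H (covers 4 new) → pick E (covers 2 new) → pick B (covers 1 new). Total picks: 4.
(The true minimum cover uses only 3 pollinators, so greedy is not optimal here.)

4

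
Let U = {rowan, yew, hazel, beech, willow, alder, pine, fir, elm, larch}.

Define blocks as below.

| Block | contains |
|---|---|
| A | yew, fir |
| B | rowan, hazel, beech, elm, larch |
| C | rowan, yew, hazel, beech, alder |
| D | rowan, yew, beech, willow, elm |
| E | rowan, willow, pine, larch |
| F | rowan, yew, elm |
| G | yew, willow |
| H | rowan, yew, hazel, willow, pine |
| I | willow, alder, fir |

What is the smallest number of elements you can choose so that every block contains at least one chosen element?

3

T = {yew, beech, willow} meets every block (each contains at least one member of T), and |T| = 3.
No choice of 2 elements meets every block, so 3 is the minimum.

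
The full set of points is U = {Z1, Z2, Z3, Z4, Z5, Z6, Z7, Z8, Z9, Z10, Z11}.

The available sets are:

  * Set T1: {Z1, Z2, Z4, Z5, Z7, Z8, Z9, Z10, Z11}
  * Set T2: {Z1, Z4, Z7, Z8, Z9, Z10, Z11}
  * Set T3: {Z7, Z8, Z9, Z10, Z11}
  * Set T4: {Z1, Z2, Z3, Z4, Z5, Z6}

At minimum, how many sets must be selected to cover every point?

2

T3 and T4 together: T3 ∪ T4 = {Z1, Z2, Z3, Z4, Z5, Z6, Z7, Z8, Z9, Z10, Z11} — every point is covered.
No single set has all 11 points (the largest, T1, has 9), so 2 is optimal.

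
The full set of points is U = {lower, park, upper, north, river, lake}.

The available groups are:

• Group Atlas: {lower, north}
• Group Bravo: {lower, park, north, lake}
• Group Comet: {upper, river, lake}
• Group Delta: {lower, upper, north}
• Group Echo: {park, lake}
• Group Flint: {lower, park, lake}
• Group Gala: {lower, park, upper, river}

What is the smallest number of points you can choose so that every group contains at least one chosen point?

The 2 points {lower, lake} hit every group.
The groups Delta, Echo are pairwise disjoint, so any hitting set needs a separate point for each — at least 2. Hence 2 is optimal.

2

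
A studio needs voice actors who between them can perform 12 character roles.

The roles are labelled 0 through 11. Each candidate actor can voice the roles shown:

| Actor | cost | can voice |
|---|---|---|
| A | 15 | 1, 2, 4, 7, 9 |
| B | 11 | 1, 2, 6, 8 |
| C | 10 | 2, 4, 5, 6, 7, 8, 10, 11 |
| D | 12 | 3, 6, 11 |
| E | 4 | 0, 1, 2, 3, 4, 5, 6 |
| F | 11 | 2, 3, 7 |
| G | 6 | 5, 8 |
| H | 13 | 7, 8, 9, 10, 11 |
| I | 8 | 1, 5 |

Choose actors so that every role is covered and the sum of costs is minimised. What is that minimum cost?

E, H together cover every role (E ∪ H = {0, 1, 2, 3, 4, 5, 6, 7, 8, 9, 10, 11}); total cost 4 + 13 = 17.
The greedy pick E, C, H costs 27; no covering selection beats 17.

17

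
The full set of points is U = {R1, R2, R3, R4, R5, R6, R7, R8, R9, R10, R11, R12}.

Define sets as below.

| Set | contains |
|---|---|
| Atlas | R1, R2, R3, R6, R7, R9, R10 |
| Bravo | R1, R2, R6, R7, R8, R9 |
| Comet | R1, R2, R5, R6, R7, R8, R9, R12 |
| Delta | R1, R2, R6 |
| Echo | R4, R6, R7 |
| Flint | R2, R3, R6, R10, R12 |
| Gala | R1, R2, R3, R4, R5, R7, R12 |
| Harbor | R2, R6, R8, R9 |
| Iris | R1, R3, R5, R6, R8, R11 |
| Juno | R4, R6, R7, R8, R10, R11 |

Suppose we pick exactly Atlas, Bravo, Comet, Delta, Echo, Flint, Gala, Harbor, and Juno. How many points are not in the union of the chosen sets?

0

Union of Atlas, Bravo, Comet, Delta, Echo, Flint, Gala, Harbor, Juno = {R1, R2, R3, R4, R5, R6, R7, R8, R9, R10, R11, R12} — that's every point, so 0 are uncovered.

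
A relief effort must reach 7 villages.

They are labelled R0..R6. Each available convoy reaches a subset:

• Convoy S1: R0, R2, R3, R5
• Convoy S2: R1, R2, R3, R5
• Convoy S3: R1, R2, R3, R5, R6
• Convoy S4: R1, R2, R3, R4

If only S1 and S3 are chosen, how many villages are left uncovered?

1

Union of S1, S3 = {R0, R1, R2, R3, R5, R6}.
Not covered: R4 — 1 village.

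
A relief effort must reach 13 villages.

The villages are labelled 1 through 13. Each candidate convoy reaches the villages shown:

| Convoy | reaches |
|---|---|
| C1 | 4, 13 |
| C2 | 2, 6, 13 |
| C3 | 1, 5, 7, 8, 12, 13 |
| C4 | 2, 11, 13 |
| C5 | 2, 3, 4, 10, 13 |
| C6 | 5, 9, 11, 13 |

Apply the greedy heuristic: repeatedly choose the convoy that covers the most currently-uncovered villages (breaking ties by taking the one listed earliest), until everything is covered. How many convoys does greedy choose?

4

Greedy: pick C3 (covers 6 new) → pick C5 (covers 4 new) → pick C6 (covers 2 new) → pick C2 (covers 1 new). Total picks: 4.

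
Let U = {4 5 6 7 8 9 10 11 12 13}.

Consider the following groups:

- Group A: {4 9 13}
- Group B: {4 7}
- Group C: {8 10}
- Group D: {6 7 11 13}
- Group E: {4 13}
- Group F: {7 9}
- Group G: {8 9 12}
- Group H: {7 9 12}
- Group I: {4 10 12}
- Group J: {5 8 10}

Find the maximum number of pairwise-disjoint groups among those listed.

E, H, J are pairwise disjoint (E={4,13}; H={7,9,12}; J={5,8,10}).
Every remaining group overlaps one of these, and no 4 of the listed groups are pairwise disjoint, so 3 is the maximum.

3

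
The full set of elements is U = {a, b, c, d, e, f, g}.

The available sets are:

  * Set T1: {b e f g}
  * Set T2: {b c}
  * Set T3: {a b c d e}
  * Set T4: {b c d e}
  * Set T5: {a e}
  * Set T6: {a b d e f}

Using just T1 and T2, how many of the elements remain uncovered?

Union of T1, T2 = {b, c, e, f, g}.
Not covered: a, d — 2 elements.

2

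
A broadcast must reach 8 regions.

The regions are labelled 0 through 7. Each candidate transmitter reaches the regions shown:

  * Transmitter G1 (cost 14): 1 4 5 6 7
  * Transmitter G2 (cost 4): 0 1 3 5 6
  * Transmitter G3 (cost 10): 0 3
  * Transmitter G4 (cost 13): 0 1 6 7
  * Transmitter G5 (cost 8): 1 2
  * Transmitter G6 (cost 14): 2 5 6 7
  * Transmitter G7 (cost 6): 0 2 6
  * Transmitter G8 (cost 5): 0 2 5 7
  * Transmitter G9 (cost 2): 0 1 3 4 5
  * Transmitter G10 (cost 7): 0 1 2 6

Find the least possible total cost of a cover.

G2, G8, G9 together cover every region (G2 ∪ G8 ∪ G9 = {0, 1, 2, 3, 4, 5, 6, 7}); total cost 4 + 5 + 2 = 11.
No covering selection has total cost below 11.

11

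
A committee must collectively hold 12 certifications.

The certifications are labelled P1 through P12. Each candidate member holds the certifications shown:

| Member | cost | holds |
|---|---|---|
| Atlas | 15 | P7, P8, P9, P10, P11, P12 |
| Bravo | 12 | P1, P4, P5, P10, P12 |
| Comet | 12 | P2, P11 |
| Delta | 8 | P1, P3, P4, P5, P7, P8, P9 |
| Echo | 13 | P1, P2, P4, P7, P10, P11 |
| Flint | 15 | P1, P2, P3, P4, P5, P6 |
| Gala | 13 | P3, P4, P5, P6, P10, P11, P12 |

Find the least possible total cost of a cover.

30

Atlas, Flint together cover every certification (Atlas ∪ Flint = {P1, P2, P3, P4, P5, P6, P7, P8, P9, P10, P11, P12}); total cost 15 + 15 = 30.
The greedy pick Delta, Gala, Comet costs 33; no covering selection beats 30.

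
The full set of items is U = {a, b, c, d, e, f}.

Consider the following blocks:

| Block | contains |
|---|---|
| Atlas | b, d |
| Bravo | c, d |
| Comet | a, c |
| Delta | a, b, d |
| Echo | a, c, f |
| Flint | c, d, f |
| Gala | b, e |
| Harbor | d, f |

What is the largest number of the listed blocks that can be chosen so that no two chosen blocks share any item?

3

Comet, Gala, Harbor are pairwise disjoint (Comet={a,c}; Gala={b,e}; Harbor={d,f}).
Every remaining block overlaps one of these, and no 4 of the listed blocks are pairwise disjoint, so 3 is the maximum.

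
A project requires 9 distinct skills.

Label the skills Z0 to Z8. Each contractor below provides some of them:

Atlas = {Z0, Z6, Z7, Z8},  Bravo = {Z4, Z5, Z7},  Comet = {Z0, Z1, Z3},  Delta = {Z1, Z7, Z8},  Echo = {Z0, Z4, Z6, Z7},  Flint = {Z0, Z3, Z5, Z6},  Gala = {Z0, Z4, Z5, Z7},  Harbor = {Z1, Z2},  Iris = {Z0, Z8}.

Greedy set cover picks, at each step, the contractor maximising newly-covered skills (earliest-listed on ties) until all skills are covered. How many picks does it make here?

Greedy: pick Atlas (covers 4 new) → pick Bravo (covers 2 new) → pick Comet (covers 2 new) → pick Harbor (covers 1 new). Total picks: 4.

4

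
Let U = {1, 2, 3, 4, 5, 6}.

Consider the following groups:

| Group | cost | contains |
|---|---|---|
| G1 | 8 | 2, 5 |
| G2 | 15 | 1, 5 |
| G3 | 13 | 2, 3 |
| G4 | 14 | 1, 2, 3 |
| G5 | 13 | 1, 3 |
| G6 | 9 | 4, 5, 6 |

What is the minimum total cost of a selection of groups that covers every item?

23

G4, G6 together cover every item (G4 ∪ G6 = {1, 2, 3, 4, 5, 6}); total cost 14 + 9 = 23.
No covering selection has total cost below 23.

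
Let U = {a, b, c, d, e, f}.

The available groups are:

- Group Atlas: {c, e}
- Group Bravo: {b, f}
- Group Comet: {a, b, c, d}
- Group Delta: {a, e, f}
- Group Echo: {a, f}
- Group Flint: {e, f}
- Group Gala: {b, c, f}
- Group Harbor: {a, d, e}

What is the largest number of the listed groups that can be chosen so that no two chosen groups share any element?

2

Gala, Harbor are pairwise disjoint (Gala={b,c,f}; Harbor={a,d,e}).
Every remaining group overlaps one of these, and no 3 of the listed groups are pairwise disjoint, so 2 is the maximum.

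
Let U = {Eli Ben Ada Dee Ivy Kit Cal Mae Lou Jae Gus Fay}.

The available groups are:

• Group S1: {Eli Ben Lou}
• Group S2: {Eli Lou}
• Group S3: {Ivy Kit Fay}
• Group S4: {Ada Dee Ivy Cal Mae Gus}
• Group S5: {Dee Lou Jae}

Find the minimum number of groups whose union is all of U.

S1 and S3 and S4 and S5 together: S1 ∪ S3 ∪ S4 ∪ S5 = {Eli, Ben, Ada, Dee, Ivy, Kit, Cal, Mae, Lou, Jae, Gus, Fay} — every point is covered.
No 3 of the 5 groups cover everything (all 10 combinations miss at least one point), so 4 is optimal.

4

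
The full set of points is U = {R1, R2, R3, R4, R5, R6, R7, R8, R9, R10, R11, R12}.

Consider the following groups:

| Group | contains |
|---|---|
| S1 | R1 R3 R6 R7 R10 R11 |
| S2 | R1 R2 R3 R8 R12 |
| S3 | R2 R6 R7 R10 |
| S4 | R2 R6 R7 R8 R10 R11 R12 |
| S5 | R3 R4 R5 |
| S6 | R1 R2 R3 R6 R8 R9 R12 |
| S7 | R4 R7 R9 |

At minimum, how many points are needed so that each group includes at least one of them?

2

H = {R3, R7} meets every group (each contains at least one member of H), and |H| = 2.
The groups S2, S7 are pairwise disjoint, so any hitting set needs a separate point for each — at least 2. Hence 2 is optimal.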